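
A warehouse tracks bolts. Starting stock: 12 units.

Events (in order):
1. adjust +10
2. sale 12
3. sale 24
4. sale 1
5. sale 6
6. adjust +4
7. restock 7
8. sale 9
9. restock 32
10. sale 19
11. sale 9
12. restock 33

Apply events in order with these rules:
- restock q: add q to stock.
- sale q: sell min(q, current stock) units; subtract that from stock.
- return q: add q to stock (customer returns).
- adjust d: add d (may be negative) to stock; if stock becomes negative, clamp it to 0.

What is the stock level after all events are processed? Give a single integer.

Answer: 39

Derivation:
Processing events:
Start: stock = 12
  Event 1 (adjust +10): 12 + 10 = 22
  Event 2 (sale 12): sell min(12,22)=12. stock: 22 - 12 = 10. total_sold = 12
  Event 3 (sale 24): sell min(24,10)=10. stock: 10 - 10 = 0. total_sold = 22
  Event 4 (sale 1): sell min(1,0)=0. stock: 0 - 0 = 0. total_sold = 22
  Event 5 (sale 6): sell min(6,0)=0. stock: 0 - 0 = 0. total_sold = 22
  Event 6 (adjust +4): 0 + 4 = 4
  Event 7 (restock 7): 4 + 7 = 11
  Event 8 (sale 9): sell min(9,11)=9. stock: 11 - 9 = 2. total_sold = 31
  Event 9 (restock 32): 2 + 32 = 34
  Event 10 (sale 19): sell min(19,34)=19. stock: 34 - 19 = 15. total_sold = 50
  Event 11 (sale 9): sell min(9,15)=9. stock: 15 - 9 = 6. total_sold = 59
  Event 12 (restock 33): 6 + 33 = 39
Final: stock = 39, total_sold = 59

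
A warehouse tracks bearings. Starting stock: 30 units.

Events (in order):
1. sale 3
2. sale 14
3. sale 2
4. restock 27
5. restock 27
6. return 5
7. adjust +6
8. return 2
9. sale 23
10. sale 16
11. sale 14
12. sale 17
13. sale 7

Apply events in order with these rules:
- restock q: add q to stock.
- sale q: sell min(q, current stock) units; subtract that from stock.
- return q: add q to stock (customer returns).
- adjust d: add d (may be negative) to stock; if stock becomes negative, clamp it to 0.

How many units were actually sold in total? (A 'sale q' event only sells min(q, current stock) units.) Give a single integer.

Answer: 96

Derivation:
Processing events:
Start: stock = 30
  Event 1 (sale 3): sell min(3,30)=3. stock: 30 - 3 = 27. total_sold = 3
  Event 2 (sale 14): sell min(14,27)=14. stock: 27 - 14 = 13. total_sold = 17
  Event 3 (sale 2): sell min(2,13)=2. stock: 13 - 2 = 11. total_sold = 19
  Event 4 (restock 27): 11 + 27 = 38
  Event 5 (restock 27): 38 + 27 = 65
  Event 6 (return 5): 65 + 5 = 70
  Event 7 (adjust +6): 70 + 6 = 76
  Event 8 (return 2): 76 + 2 = 78
  Event 9 (sale 23): sell min(23,78)=23. stock: 78 - 23 = 55. total_sold = 42
  Event 10 (sale 16): sell min(16,55)=16. stock: 55 - 16 = 39. total_sold = 58
  Event 11 (sale 14): sell min(14,39)=14. stock: 39 - 14 = 25. total_sold = 72
  Event 12 (sale 17): sell min(17,25)=17. stock: 25 - 17 = 8. total_sold = 89
  Event 13 (sale 7): sell min(7,8)=7. stock: 8 - 7 = 1. total_sold = 96
Final: stock = 1, total_sold = 96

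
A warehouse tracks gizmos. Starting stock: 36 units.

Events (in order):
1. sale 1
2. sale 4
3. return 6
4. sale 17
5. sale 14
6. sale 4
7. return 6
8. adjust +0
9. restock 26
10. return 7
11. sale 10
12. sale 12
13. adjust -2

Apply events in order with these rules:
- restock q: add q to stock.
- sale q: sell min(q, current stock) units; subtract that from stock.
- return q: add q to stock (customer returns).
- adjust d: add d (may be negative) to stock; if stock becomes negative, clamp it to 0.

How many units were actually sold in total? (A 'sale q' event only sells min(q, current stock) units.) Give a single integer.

Processing events:
Start: stock = 36
  Event 1 (sale 1): sell min(1,36)=1. stock: 36 - 1 = 35. total_sold = 1
  Event 2 (sale 4): sell min(4,35)=4. stock: 35 - 4 = 31. total_sold = 5
  Event 3 (return 6): 31 + 6 = 37
  Event 4 (sale 17): sell min(17,37)=17. stock: 37 - 17 = 20. total_sold = 22
  Event 5 (sale 14): sell min(14,20)=14. stock: 20 - 14 = 6. total_sold = 36
  Event 6 (sale 4): sell min(4,6)=4. stock: 6 - 4 = 2. total_sold = 40
  Event 7 (return 6): 2 + 6 = 8
  Event 8 (adjust +0): 8 + 0 = 8
  Event 9 (restock 26): 8 + 26 = 34
  Event 10 (return 7): 34 + 7 = 41
  Event 11 (sale 10): sell min(10,41)=10. stock: 41 - 10 = 31. total_sold = 50
  Event 12 (sale 12): sell min(12,31)=12. stock: 31 - 12 = 19. total_sold = 62
  Event 13 (adjust -2): 19 + -2 = 17
Final: stock = 17, total_sold = 62

Answer: 62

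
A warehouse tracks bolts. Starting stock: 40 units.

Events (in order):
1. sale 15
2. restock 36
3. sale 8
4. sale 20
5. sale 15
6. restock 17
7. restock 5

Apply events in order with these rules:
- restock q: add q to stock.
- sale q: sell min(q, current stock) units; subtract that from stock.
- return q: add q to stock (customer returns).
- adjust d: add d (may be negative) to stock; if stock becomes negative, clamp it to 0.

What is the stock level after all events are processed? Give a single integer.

Answer: 40

Derivation:
Processing events:
Start: stock = 40
  Event 1 (sale 15): sell min(15,40)=15. stock: 40 - 15 = 25. total_sold = 15
  Event 2 (restock 36): 25 + 36 = 61
  Event 3 (sale 8): sell min(8,61)=8. stock: 61 - 8 = 53. total_sold = 23
  Event 4 (sale 20): sell min(20,53)=20. stock: 53 - 20 = 33. total_sold = 43
  Event 5 (sale 15): sell min(15,33)=15. stock: 33 - 15 = 18. total_sold = 58
  Event 6 (restock 17): 18 + 17 = 35
  Event 7 (restock 5): 35 + 5 = 40
Final: stock = 40, total_sold = 58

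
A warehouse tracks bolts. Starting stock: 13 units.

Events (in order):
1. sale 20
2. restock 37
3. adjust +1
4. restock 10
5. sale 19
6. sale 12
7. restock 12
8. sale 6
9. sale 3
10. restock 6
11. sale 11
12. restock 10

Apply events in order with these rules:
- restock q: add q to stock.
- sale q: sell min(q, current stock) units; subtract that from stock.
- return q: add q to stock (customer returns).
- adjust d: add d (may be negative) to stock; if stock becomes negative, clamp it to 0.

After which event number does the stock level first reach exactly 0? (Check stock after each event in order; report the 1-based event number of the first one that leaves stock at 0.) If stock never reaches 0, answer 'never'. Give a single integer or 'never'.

Processing events:
Start: stock = 13
  Event 1 (sale 20): sell min(20,13)=13. stock: 13 - 13 = 0. total_sold = 13
  Event 2 (restock 37): 0 + 37 = 37
  Event 3 (adjust +1): 37 + 1 = 38
  Event 4 (restock 10): 38 + 10 = 48
  Event 5 (sale 19): sell min(19,48)=19. stock: 48 - 19 = 29. total_sold = 32
  Event 6 (sale 12): sell min(12,29)=12. stock: 29 - 12 = 17. total_sold = 44
  Event 7 (restock 12): 17 + 12 = 29
  Event 8 (sale 6): sell min(6,29)=6. stock: 29 - 6 = 23. total_sold = 50
  Event 9 (sale 3): sell min(3,23)=3. stock: 23 - 3 = 20. total_sold = 53
  Event 10 (restock 6): 20 + 6 = 26
  Event 11 (sale 11): sell min(11,26)=11. stock: 26 - 11 = 15. total_sold = 64
  Event 12 (restock 10): 15 + 10 = 25
Final: stock = 25, total_sold = 64

First zero at event 1.

Answer: 1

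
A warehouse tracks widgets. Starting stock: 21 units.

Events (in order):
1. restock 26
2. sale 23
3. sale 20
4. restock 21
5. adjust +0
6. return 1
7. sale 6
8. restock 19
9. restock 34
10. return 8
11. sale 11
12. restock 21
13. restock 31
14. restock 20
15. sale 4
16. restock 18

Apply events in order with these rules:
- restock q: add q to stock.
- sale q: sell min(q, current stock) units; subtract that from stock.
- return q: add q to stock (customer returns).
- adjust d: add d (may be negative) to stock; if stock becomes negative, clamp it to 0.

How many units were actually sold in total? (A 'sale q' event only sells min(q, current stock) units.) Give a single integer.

Answer: 64

Derivation:
Processing events:
Start: stock = 21
  Event 1 (restock 26): 21 + 26 = 47
  Event 2 (sale 23): sell min(23,47)=23. stock: 47 - 23 = 24. total_sold = 23
  Event 3 (sale 20): sell min(20,24)=20. stock: 24 - 20 = 4. total_sold = 43
  Event 4 (restock 21): 4 + 21 = 25
  Event 5 (adjust +0): 25 + 0 = 25
  Event 6 (return 1): 25 + 1 = 26
  Event 7 (sale 6): sell min(6,26)=6. stock: 26 - 6 = 20. total_sold = 49
  Event 8 (restock 19): 20 + 19 = 39
  Event 9 (restock 34): 39 + 34 = 73
  Event 10 (return 8): 73 + 8 = 81
  Event 11 (sale 11): sell min(11,81)=11. stock: 81 - 11 = 70. total_sold = 60
  Event 12 (restock 21): 70 + 21 = 91
  Event 13 (restock 31): 91 + 31 = 122
  Event 14 (restock 20): 122 + 20 = 142
  Event 15 (sale 4): sell min(4,142)=4. stock: 142 - 4 = 138. total_sold = 64
  Event 16 (restock 18): 138 + 18 = 156
Final: stock = 156, total_sold = 64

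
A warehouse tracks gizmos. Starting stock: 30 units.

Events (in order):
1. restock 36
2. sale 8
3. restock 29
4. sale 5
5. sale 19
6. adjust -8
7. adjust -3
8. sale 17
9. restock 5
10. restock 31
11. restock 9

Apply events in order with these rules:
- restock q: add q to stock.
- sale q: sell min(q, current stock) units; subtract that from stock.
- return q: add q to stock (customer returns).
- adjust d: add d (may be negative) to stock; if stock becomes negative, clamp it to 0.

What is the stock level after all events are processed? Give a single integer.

Processing events:
Start: stock = 30
  Event 1 (restock 36): 30 + 36 = 66
  Event 2 (sale 8): sell min(8,66)=8. stock: 66 - 8 = 58. total_sold = 8
  Event 3 (restock 29): 58 + 29 = 87
  Event 4 (sale 5): sell min(5,87)=5. stock: 87 - 5 = 82. total_sold = 13
  Event 5 (sale 19): sell min(19,82)=19. stock: 82 - 19 = 63. total_sold = 32
  Event 6 (adjust -8): 63 + -8 = 55
  Event 7 (adjust -3): 55 + -3 = 52
  Event 8 (sale 17): sell min(17,52)=17. stock: 52 - 17 = 35. total_sold = 49
  Event 9 (restock 5): 35 + 5 = 40
  Event 10 (restock 31): 40 + 31 = 71
  Event 11 (restock 9): 71 + 9 = 80
Final: stock = 80, total_sold = 49

Answer: 80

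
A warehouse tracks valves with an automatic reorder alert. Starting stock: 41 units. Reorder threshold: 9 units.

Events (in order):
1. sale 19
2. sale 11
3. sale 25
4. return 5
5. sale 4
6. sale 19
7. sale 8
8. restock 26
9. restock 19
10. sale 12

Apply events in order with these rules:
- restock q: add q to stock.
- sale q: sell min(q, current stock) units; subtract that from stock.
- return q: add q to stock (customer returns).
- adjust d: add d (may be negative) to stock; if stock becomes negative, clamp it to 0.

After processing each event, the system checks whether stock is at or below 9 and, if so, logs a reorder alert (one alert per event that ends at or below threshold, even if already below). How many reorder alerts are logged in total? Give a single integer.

Processing events:
Start: stock = 41
  Event 1 (sale 19): sell min(19,41)=19. stock: 41 - 19 = 22. total_sold = 19
  Event 2 (sale 11): sell min(11,22)=11. stock: 22 - 11 = 11. total_sold = 30
  Event 3 (sale 25): sell min(25,11)=11. stock: 11 - 11 = 0. total_sold = 41
  Event 4 (return 5): 0 + 5 = 5
  Event 5 (sale 4): sell min(4,5)=4. stock: 5 - 4 = 1. total_sold = 45
  Event 6 (sale 19): sell min(19,1)=1. stock: 1 - 1 = 0. total_sold = 46
  Event 7 (sale 8): sell min(8,0)=0. stock: 0 - 0 = 0. total_sold = 46
  Event 8 (restock 26): 0 + 26 = 26
  Event 9 (restock 19): 26 + 19 = 45
  Event 10 (sale 12): sell min(12,45)=12. stock: 45 - 12 = 33. total_sold = 58
Final: stock = 33, total_sold = 58

Checking against threshold 9:
  After event 1: stock=22 > 9
  After event 2: stock=11 > 9
  After event 3: stock=0 <= 9 -> ALERT
  After event 4: stock=5 <= 9 -> ALERT
  After event 5: stock=1 <= 9 -> ALERT
  After event 6: stock=0 <= 9 -> ALERT
  After event 7: stock=0 <= 9 -> ALERT
  After event 8: stock=26 > 9
  After event 9: stock=45 > 9
  After event 10: stock=33 > 9
Alert events: [3, 4, 5, 6, 7]. Count = 5

Answer: 5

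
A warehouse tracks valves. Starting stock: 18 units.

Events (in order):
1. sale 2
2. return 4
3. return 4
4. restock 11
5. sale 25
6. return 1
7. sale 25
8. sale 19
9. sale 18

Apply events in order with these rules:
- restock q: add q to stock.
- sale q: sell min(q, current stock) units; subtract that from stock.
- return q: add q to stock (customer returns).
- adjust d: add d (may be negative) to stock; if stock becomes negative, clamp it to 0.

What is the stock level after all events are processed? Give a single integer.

Processing events:
Start: stock = 18
  Event 1 (sale 2): sell min(2,18)=2. stock: 18 - 2 = 16. total_sold = 2
  Event 2 (return 4): 16 + 4 = 20
  Event 3 (return 4): 20 + 4 = 24
  Event 4 (restock 11): 24 + 11 = 35
  Event 5 (sale 25): sell min(25,35)=25. stock: 35 - 25 = 10. total_sold = 27
  Event 6 (return 1): 10 + 1 = 11
  Event 7 (sale 25): sell min(25,11)=11. stock: 11 - 11 = 0. total_sold = 38
  Event 8 (sale 19): sell min(19,0)=0. stock: 0 - 0 = 0. total_sold = 38
  Event 9 (sale 18): sell min(18,0)=0. stock: 0 - 0 = 0. total_sold = 38
Final: stock = 0, total_sold = 38

Answer: 0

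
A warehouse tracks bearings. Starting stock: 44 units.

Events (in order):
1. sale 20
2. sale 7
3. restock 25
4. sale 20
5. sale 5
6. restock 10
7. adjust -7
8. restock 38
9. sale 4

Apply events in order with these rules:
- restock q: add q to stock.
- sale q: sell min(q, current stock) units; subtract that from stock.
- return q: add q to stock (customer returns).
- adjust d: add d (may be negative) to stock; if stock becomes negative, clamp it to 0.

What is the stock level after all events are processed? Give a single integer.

Processing events:
Start: stock = 44
  Event 1 (sale 20): sell min(20,44)=20. stock: 44 - 20 = 24. total_sold = 20
  Event 2 (sale 7): sell min(7,24)=7. stock: 24 - 7 = 17. total_sold = 27
  Event 3 (restock 25): 17 + 25 = 42
  Event 4 (sale 20): sell min(20,42)=20. stock: 42 - 20 = 22. total_sold = 47
  Event 5 (sale 5): sell min(5,22)=5. stock: 22 - 5 = 17. total_sold = 52
  Event 6 (restock 10): 17 + 10 = 27
  Event 7 (adjust -7): 27 + -7 = 20
  Event 8 (restock 38): 20 + 38 = 58
  Event 9 (sale 4): sell min(4,58)=4. stock: 58 - 4 = 54. total_sold = 56
Final: stock = 54, total_sold = 56

Answer: 54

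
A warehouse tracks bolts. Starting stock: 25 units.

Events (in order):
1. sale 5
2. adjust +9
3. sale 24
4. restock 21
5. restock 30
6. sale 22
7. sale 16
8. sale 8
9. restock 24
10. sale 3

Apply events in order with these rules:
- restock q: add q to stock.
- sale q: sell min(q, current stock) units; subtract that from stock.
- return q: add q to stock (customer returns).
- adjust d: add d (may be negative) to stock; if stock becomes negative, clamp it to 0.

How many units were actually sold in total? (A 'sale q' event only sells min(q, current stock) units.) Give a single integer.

Processing events:
Start: stock = 25
  Event 1 (sale 5): sell min(5,25)=5. stock: 25 - 5 = 20. total_sold = 5
  Event 2 (adjust +9): 20 + 9 = 29
  Event 3 (sale 24): sell min(24,29)=24. stock: 29 - 24 = 5. total_sold = 29
  Event 4 (restock 21): 5 + 21 = 26
  Event 5 (restock 30): 26 + 30 = 56
  Event 6 (sale 22): sell min(22,56)=22. stock: 56 - 22 = 34. total_sold = 51
  Event 7 (sale 16): sell min(16,34)=16. stock: 34 - 16 = 18. total_sold = 67
  Event 8 (sale 8): sell min(8,18)=8. stock: 18 - 8 = 10. total_sold = 75
  Event 9 (restock 24): 10 + 24 = 34
  Event 10 (sale 3): sell min(3,34)=3. stock: 34 - 3 = 31. total_sold = 78
Final: stock = 31, total_sold = 78

Answer: 78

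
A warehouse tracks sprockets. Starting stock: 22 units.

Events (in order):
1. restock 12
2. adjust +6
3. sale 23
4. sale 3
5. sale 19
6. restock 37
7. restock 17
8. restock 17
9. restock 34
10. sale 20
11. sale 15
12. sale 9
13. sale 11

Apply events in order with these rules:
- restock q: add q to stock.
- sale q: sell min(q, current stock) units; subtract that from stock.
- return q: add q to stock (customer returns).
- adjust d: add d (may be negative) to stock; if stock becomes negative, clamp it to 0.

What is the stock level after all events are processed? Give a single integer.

Answer: 50

Derivation:
Processing events:
Start: stock = 22
  Event 1 (restock 12): 22 + 12 = 34
  Event 2 (adjust +6): 34 + 6 = 40
  Event 3 (sale 23): sell min(23,40)=23. stock: 40 - 23 = 17. total_sold = 23
  Event 4 (sale 3): sell min(3,17)=3. stock: 17 - 3 = 14. total_sold = 26
  Event 5 (sale 19): sell min(19,14)=14. stock: 14 - 14 = 0. total_sold = 40
  Event 6 (restock 37): 0 + 37 = 37
  Event 7 (restock 17): 37 + 17 = 54
  Event 8 (restock 17): 54 + 17 = 71
  Event 9 (restock 34): 71 + 34 = 105
  Event 10 (sale 20): sell min(20,105)=20. stock: 105 - 20 = 85. total_sold = 60
  Event 11 (sale 15): sell min(15,85)=15. stock: 85 - 15 = 70. total_sold = 75
  Event 12 (sale 9): sell min(9,70)=9. stock: 70 - 9 = 61. total_sold = 84
  Event 13 (sale 11): sell min(11,61)=11. stock: 61 - 11 = 50. total_sold = 95
Final: stock = 50, total_sold = 95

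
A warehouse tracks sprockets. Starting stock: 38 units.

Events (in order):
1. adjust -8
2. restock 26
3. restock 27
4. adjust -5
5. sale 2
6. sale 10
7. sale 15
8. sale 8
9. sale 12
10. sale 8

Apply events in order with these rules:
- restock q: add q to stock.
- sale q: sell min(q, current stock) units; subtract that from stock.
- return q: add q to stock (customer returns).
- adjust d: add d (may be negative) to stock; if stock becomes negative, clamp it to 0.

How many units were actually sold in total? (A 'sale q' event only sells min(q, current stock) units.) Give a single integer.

Answer: 55

Derivation:
Processing events:
Start: stock = 38
  Event 1 (adjust -8): 38 + -8 = 30
  Event 2 (restock 26): 30 + 26 = 56
  Event 3 (restock 27): 56 + 27 = 83
  Event 4 (adjust -5): 83 + -5 = 78
  Event 5 (sale 2): sell min(2,78)=2. stock: 78 - 2 = 76. total_sold = 2
  Event 6 (sale 10): sell min(10,76)=10. stock: 76 - 10 = 66. total_sold = 12
  Event 7 (sale 15): sell min(15,66)=15. stock: 66 - 15 = 51. total_sold = 27
  Event 8 (sale 8): sell min(8,51)=8. stock: 51 - 8 = 43. total_sold = 35
  Event 9 (sale 12): sell min(12,43)=12. stock: 43 - 12 = 31. total_sold = 47
  Event 10 (sale 8): sell min(8,31)=8. stock: 31 - 8 = 23. total_sold = 55
Final: stock = 23, total_sold = 55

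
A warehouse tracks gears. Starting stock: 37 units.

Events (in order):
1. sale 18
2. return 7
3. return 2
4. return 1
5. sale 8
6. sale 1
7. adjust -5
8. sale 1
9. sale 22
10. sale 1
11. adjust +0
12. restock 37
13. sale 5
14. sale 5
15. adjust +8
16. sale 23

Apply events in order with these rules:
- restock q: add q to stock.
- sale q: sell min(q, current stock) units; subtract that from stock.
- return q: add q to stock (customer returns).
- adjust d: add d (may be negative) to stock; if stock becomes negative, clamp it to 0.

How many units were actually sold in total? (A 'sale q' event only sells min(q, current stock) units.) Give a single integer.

Processing events:
Start: stock = 37
  Event 1 (sale 18): sell min(18,37)=18. stock: 37 - 18 = 19. total_sold = 18
  Event 2 (return 7): 19 + 7 = 26
  Event 3 (return 2): 26 + 2 = 28
  Event 4 (return 1): 28 + 1 = 29
  Event 5 (sale 8): sell min(8,29)=8. stock: 29 - 8 = 21. total_sold = 26
  Event 6 (sale 1): sell min(1,21)=1. stock: 21 - 1 = 20. total_sold = 27
  Event 7 (adjust -5): 20 + -5 = 15
  Event 8 (sale 1): sell min(1,15)=1. stock: 15 - 1 = 14. total_sold = 28
  Event 9 (sale 22): sell min(22,14)=14. stock: 14 - 14 = 0. total_sold = 42
  Event 10 (sale 1): sell min(1,0)=0. stock: 0 - 0 = 0. total_sold = 42
  Event 11 (adjust +0): 0 + 0 = 0
  Event 12 (restock 37): 0 + 37 = 37
  Event 13 (sale 5): sell min(5,37)=5. stock: 37 - 5 = 32. total_sold = 47
  Event 14 (sale 5): sell min(5,32)=5. stock: 32 - 5 = 27. total_sold = 52
  Event 15 (adjust +8): 27 + 8 = 35
  Event 16 (sale 23): sell min(23,35)=23. stock: 35 - 23 = 12. total_sold = 75
Final: stock = 12, total_sold = 75

Answer: 75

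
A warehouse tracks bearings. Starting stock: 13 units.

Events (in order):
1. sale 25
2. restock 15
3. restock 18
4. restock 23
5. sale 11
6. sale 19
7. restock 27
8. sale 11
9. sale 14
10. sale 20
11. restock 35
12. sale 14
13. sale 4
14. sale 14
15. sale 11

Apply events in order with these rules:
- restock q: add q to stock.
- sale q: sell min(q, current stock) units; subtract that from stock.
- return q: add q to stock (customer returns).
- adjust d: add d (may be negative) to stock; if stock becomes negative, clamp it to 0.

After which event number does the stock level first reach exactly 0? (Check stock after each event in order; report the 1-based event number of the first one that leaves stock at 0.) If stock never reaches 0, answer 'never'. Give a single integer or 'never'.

Answer: 1

Derivation:
Processing events:
Start: stock = 13
  Event 1 (sale 25): sell min(25,13)=13. stock: 13 - 13 = 0. total_sold = 13
  Event 2 (restock 15): 0 + 15 = 15
  Event 3 (restock 18): 15 + 18 = 33
  Event 4 (restock 23): 33 + 23 = 56
  Event 5 (sale 11): sell min(11,56)=11. stock: 56 - 11 = 45. total_sold = 24
  Event 6 (sale 19): sell min(19,45)=19. stock: 45 - 19 = 26. total_sold = 43
  Event 7 (restock 27): 26 + 27 = 53
  Event 8 (sale 11): sell min(11,53)=11. stock: 53 - 11 = 42. total_sold = 54
  Event 9 (sale 14): sell min(14,42)=14. stock: 42 - 14 = 28. total_sold = 68
  Event 10 (sale 20): sell min(20,28)=20. stock: 28 - 20 = 8. total_sold = 88
  Event 11 (restock 35): 8 + 35 = 43
  Event 12 (sale 14): sell min(14,43)=14. stock: 43 - 14 = 29. total_sold = 102
  Event 13 (sale 4): sell min(4,29)=4. stock: 29 - 4 = 25. total_sold = 106
  Event 14 (sale 14): sell min(14,25)=14. stock: 25 - 14 = 11. total_sold = 120
  Event 15 (sale 11): sell min(11,11)=11. stock: 11 - 11 = 0. total_sold = 131
Final: stock = 0, total_sold = 131

First zero at event 1.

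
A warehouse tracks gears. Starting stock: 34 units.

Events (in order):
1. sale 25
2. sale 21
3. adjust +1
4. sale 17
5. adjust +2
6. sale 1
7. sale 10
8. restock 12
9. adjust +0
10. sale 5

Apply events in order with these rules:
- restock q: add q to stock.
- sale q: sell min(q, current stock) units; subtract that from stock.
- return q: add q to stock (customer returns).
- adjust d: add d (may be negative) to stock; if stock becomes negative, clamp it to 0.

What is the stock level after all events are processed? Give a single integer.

Processing events:
Start: stock = 34
  Event 1 (sale 25): sell min(25,34)=25. stock: 34 - 25 = 9. total_sold = 25
  Event 2 (sale 21): sell min(21,9)=9. stock: 9 - 9 = 0. total_sold = 34
  Event 3 (adjust +1): 0 + 1 = 1
  Event 4 (sale 17): sell min(17,1)=1. stock: 1 - 1 = 0. total_sold = 35
  Event 5 (adjust +2): 0 + 2 = 2
  Event 6 (sale 1): sell min(1,2)=1. stock: 2 - 1 = 1. total_sold = 36
  Event 7 (sale 10): sell min(10,1)=1. stock: 1 - 1 = 0. total_sold = 37
  Event 8 (restock 12): 0 + 12 = 12
  Event 9 (adjust +0): 12 + 0 = 12
  Event 10 (sale 5): sell min(5,12)=5. stock: 12 - 5 = 7. total_sold = 42
Final: stock = 7, total_sold = 42

Answer: 7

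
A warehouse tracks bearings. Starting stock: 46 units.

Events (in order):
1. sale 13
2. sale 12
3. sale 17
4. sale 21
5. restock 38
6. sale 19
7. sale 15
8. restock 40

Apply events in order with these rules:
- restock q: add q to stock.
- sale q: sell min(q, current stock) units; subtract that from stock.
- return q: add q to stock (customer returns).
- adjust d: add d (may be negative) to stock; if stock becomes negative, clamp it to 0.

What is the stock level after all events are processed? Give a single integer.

Processing events:
Start: stock = 46
  Event 1 (sale 13): sell min(13,46)=13. stock: 46 - 13 = 33. total_sold = 13
  Event 2 (sale 12): sell min(12,33)=12. stock: 33 - 12 = 21. total_sold = 25
  Event 3 (sale 17): sell min(17,21)=17. stock: 21 - 17 = 4. total_sold = 42
  Event 4 (sale 21): sell min(21,4)=4. stock: 4 - 4 = 0. total_sold = 46
  Event 5 (restock 38): 0 + 38 = 38
  Event 6 (sale 19): sell min(19,38)=19. stock: 38 - 19 = 19. total_sold = 65
  Event 7 (sale 15): sell min(15,19)=15. stock: 19 - 15 = 4. total_sold = 80
  Event 8 (restock 40): 4 + 40 = 44
Final: stock = 44, total_sold = 80

Answer: 44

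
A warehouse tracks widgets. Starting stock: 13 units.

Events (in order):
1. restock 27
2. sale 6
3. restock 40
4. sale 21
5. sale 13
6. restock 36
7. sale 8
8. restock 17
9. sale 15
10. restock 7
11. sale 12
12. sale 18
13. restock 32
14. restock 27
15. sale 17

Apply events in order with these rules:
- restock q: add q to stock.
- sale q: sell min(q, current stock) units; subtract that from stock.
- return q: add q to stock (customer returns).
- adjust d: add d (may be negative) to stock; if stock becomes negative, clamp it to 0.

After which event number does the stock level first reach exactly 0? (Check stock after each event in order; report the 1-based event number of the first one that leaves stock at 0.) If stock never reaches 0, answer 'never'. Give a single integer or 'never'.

Processing events:
Start: stock = 13
  Event 1 (restock 27): 13 + 27 = 40
  Event 2 (sale 6): sell min(6,40)=6. stock: 40 - 6 = 34. total_sold = 6
  Event 3 (restock 40): 34 + 40 = 74
  Event 4 (sale 21): sell min(21,74)=21. stock: 74 - 21 = 53. total_sold = 27
  Event 5 (sale 13): sell min(13,53)=13. stock: 53 - 13 = 40. total_sold = 40
  Event 6 (restock 36): 40 + 36 = 76
  Event 7 (sale 8): sell min(8,76)=8. stock: 76 - 8 = 68. total_sold = 48
  Event 8 (restock 17): 68 + 17 = 85
  Event 9 (sale 15): sell min(15,85)=15. stock: 85 - 15 = 70. total_sold = 63
  Event 10 (restock 7): 70 + 7 = 77
  Event 11 (sale 12): sell min(12,77)=12. stock: 77 - 12 = 65. total_sold = 75
  Event 12 (sale 18): sell min(18,65)=18. stock: 65 - 18 = 47. total_sold = 93
  Event 13 (restock 32): 47 + 32 = 79
  Event 14 (restock 27): 79 + 27 = 106
  Event 15 (sale 17): sell min(17,106)=17. stock: 106 - 17 = 89. total_sold = 110
Final: stock = 89, total_sold = 110

Stock never reaches 0.

Answer: never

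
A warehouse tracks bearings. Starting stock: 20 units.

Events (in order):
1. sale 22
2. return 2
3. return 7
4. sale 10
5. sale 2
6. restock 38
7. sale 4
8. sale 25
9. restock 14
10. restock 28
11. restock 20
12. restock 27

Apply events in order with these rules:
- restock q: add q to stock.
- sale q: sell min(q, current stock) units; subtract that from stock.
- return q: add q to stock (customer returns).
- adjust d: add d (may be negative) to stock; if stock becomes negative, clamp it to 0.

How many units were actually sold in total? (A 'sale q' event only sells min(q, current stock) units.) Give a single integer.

Answer: 58

Derivation:
Processing events:
Start: stock = 20
  Event 1 (sale 22): sell min(22,20)=20. stock: 20 - 20 = 0. total_sold = 20
  Event 2 (return 2): 0 + 2 = 2
  Event 3 (return 7): 2 + 7 = 9
  Event 4 (sale 10): sell min(10,9)=9. stock: 9 - 9 = 0. total_sold = 29
  Event 5 (sale 2): sell min(2,0)=0. stock: 0 - 0 = 0. total_sold = 29
  Event 6 (restock 38): 0 + 38 = 38
  Event 7 (sale 4): sell min(4,38)=4. stock: 38 - 4 = 34. total_sold = 33
  Event 8 (sale 25): sell min(25,34)=25. stock: 34 - 25 = 9. total_sold = 58
  Event 9 (restock 14): 9 + 14 = 23
  Event 10 (restock 28): 23 + 28 = 51
  Event 11 (restock 20): 51 + 20 = 71
  Event 12 (restock 27): 71 + 27 = 98
Final: stock = 98, total_sold = 58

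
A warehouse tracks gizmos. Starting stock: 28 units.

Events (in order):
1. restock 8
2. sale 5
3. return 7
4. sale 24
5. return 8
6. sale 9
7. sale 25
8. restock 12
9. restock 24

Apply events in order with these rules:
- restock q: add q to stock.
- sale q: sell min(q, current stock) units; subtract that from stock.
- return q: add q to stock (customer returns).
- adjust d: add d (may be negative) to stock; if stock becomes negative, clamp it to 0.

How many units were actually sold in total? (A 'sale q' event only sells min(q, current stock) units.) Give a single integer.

Processing events:
Start: stock = 28
  Event 1 (restock 8): 28 + 8 = 36
  Event 2 (sale 5): sell min(5,36)=5. stock: 36 - 5 = 31. total_sold = 5
  Event 3 (return 7): 31 + 7 = 38
  Event 4 (sale 24): sell min(24,38)=24. stock: 38 - 24 = 14. total_sold = 29
  Event 5 (return 8): 14 + 8 = 22
  Event 6 (sale 9): sell min(9,22)=9. stock: 22 - 9 = 13. total_sold = 38
  Event 7 (sale 25): sell min(25,13)=13. stock: 13 - 13 = 0. total_sold = 51
  Event 8 (restock 12): 0 + 12 = 12
  Event 9 (restock 24): 12 + 24 = 36
Final: stock = 36, total_sold = 51

Answer: 51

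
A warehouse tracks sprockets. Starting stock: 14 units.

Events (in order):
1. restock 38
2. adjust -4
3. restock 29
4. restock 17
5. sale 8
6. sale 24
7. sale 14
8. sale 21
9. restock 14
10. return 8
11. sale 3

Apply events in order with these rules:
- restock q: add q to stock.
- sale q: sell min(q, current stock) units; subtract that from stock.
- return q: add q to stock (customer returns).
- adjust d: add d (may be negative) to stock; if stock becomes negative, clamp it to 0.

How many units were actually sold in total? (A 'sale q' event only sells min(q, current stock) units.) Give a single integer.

Answer: 70

Derivation:
Processing events:
Start: stock = 14
  Event 1 (restock 38): 14 + 38 = 52
  Event 2 (adjust -4): 52 + -4 = 48
  Event 3 (restock 29): 48 + 29 = 77
  Event 4 (restock 17): 77 + 17 = 94
  Event 5 (sale 8): sell min(8,94)=8. stock: 94 - 8 = 86. total_sold = 8
  Event 6 (sale 24): sell min(24,86)=24. stock: 86 - 24 = 62. total_sold = 32
  Event 7 (sale 14): sell min(14,62)=14. stock: 62 - 14 = 48. total_sold = 46
  Event 8 (sale 21): sell min(21,48)=21. stock: 48 - 21 = 27. total_sold = 67
  Event 9 (restock 14): 27 + 14 = 41
  Event 10 (return 8): 41 + 8 = 49
  Event 11 (sale 3): sell min(3,49)=3. stock: 49 - 3 = 46. total_sold = 70
Final: stock = 46, total_sold = 70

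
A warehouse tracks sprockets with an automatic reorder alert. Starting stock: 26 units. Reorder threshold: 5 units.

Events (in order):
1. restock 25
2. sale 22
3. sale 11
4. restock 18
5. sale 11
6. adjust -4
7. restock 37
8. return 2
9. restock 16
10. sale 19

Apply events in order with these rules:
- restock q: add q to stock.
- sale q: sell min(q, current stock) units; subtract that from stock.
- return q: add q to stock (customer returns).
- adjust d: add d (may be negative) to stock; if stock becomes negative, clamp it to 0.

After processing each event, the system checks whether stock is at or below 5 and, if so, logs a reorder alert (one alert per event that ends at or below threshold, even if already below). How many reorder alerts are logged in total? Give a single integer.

Answer: 0

Derivation:
Processing events:
Start: stock = 26
  Event 1 (restock 25): 26 + 25 = 51
  Event 2 (sale 22): sell min(22,51)=22. stock: 51 - 22 = 29. total_sold = 22
  Event 3 (sale 11): sell min(11,29)=11. stock: 29 - 11 = 18. total_sold = 33
  Event 4 (restock 18): 18 + 18 = 36
  Event 5 (sale 11): sell min(11,36)=11. stock: 36 - 11 = 25. total_sold = 44
  Event 6 (adjust -4): 25 + -4 = 21
  Event 7 (restock 37): 21 + 37 = 58
  Event 8 (return 2): 58 + 2 = 60
  Event 9 (restock 16): 60 + 16 = 76
  Event 10 (sale 19): sell min(19,76)=19. stock: 76 - 19 = 57. total_sold = 63
Final: stock = 57, total_sold = 63

Checking against threshold 5:
  After event 1: stock=51 > 5
  After event 2: stock=29 > 5
  After event 3: stock=18 > 5
  After event 4: stock=36 > 5
  After event 5: stock=25 > 5
  After event 6: stock=21 > 5
  After event 7: stock=58 > 5
  After event 8: stock=60 > 5
  After event 9: stock=76 > 5
  After event 10: stock=57 > 5
Alert events: []. Count = 0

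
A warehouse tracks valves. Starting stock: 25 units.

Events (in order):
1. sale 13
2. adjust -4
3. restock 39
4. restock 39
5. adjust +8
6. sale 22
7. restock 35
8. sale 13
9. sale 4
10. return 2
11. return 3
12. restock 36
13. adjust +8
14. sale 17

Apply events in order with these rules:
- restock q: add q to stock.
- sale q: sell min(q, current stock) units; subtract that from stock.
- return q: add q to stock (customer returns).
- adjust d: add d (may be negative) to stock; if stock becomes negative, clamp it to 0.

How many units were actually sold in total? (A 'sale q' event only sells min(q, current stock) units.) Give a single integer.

Answer: 69

Derivation:
Processing events:
Start: stock = 25
  Event 1 (sale 13): sell min(13,25)=13. stock: 25 - 13 = 12. total_sold = 13
  Event 2 (adjust -4): 12 + -4 = 8
  Event 3 (restock 39): 8 + 39 = 47
  Event 4 (restock 39): 47 + 39 = 86
  Event 5 (adjust +8): 86 + 8 = 94
  Event 6 (sale 22): sell min(22,94)=22. stock: 94 - 22 = 72. total_sold = 35
  Event 7 (restock 35): 72 + 35 = 107
  Event 8 (sale 13): sell min(13,107)=13. stock: 107 - 13 = 94. total_sold = 48
  Event 9 (sale 4): sell min(4,94)=4. stock: 94 - 4 = 90. total_sold = 52
  Event 10 (return 2): 90 + 2 = 92
  Event 11 (return 3): 92 + 3 = 95
  Event 12 (restock 36): 95 + 36 = 131
  Event 13 (adjust +8): 131 + 8 = 139
  Event 14 (sale 17): sell min(17,139)=17. stock: 139 - 17 = 122. total_sold = 69
Final: stock = 122, total_sold = 69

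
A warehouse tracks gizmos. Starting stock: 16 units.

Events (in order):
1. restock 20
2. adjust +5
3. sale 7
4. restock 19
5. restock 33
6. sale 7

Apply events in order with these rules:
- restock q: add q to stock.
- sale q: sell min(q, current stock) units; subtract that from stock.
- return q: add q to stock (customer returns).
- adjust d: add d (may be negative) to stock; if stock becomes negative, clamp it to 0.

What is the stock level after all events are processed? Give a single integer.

Processing events:
Start: stock = 16
  Event 1 (restock 20): 16 + 20 = 36
  Event 2 (adjust +5): 36 + 5 = 41
  Event 3 (sale 7): sell min(7,41)=7. stock: 41 - 7 = 34. total_sold = 7
  Event 4 (restock 19): 34 + 19 = 53
  Event 5 (restock 33): 53 + 33 = 86
  Event 6 (sale 7): sell min(7,86)=7. stock: 86 - 7 = 79. total_sold = 14
Final: stock = 79, total_sold = 14

Answer: 79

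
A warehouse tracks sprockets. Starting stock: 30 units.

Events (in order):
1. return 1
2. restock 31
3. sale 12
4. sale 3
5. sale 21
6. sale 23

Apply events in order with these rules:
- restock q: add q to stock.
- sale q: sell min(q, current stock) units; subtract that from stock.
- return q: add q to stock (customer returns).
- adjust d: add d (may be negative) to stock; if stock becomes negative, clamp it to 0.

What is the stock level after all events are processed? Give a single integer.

Answer: 3

Derivation:
Processing events:
Start: stock = 30
  Event 1 (return 1): 30 + 1 = 31
  Event 2 (restock 31): 31 + 31 = 62
  Event 3 (sale 12): sell min(12,62)=12. stock: 62 - 12 = 50. total_sold = 12
  Event 4 (sale 3): sell min(3,50)=3. stock: 50 - 3 = 47. total_sold = 15
  Event 5 (sale 21): sell min(21,47)=21. stock: 47 - 21 = 26. total_sold = 36
  Event 6 (sale 23): sell min(23,26)=23. stock: 26 - 23 = 3. total_sold = 59
Final: stock = 3, total_sold = 59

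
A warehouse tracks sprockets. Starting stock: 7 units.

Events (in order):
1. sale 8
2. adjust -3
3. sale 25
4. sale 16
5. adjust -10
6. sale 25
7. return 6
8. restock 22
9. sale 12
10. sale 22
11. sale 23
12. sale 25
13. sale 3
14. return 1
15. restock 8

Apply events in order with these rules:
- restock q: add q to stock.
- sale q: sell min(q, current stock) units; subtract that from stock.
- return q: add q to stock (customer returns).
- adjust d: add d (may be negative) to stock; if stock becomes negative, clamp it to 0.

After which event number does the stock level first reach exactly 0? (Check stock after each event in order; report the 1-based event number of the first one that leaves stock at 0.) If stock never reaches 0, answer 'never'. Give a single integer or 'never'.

Processing events:
Start: stock = 7
  Event 1 (sale 8): sell min(8,7)=7. stock: 7 - 7 = 0. total_sold = 7
  Event 2 (adjust -3): 0 + -3 = 0 (clamped to 0)
  Event 3 (sale 25): sell min(25,0)=0. stock: 0 - 0 = 0. total_sold = 7
  Event 4 (sale 16): sell min(16,0)=0. stock: 0 - 0 = 0. total_sold = 7
  Event 5 (adjust -10): 0 + -10 = 0 (clamped to 0)
  Event 6 (sale 25): sell min(25,0)=0. stock: 0 - 0 = 0. total_sold = 7
  Event 7 (return 6): 0 + 6 = 6
  Event 8 (restock 22): 6 + 22 = 28
  Event 9 (sale 12): sell min(12,28)=12. stock: 28 - 12 = 16. total_sold = 19
  Event 10 (sale 22): sell min(22,16)=16. stock: 16 - 16 = 0. total_sold = 35
  Event 11 (sale 23): sell min(23,0)=0. stock: 0 - 0 = 0. total_sold = 35
  Event 12 (sale 25): sell min(25,0)=0. stock: 0 - 0 = 0. total_sold = 35
  Event 13 (sale 3): sell min(3,0)=0. stock: 0 - 0 = 0. total_sold = 35
  Event 14 (return 1): 0 + 1 = 1
  Event 15 (restock 8): 1 + 8 = 9
Final: stock = 9, total_sold = 35

First zero at event 1.

Answer: 1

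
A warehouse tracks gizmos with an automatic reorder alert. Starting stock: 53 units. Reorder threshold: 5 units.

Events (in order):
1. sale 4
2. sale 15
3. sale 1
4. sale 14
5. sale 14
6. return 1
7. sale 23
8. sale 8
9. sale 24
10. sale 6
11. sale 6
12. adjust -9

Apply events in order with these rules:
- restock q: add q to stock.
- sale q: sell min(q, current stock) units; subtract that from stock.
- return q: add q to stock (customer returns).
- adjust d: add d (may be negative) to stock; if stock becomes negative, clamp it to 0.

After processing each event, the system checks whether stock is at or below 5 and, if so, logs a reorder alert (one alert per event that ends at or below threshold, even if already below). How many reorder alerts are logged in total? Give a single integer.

Answer: 7

Derivation:
Processing events:
Start: stock = 53
  Event 1 (sale 4): sell min(4,53)=4. stock: 53 - 4 = 49. total_sold = 4
  Event 2 (sale 15): sell min(15,49)=15. stock: 49 - 15 = 34. total_sold = 19
  Event 3 (sale 1): sell min(1,34)=1. stock: 34 - 1 = 33. total_sold = 20
  Event 4 (sale 14): sell min(14,33)=14. stock: 33 - 14 = 19. total_sold = 34
  Event 5 (sale 14): sell min(14,19)=14. stock: 19 - 14 = 5. total_sold = 48
  Event 6 (return 1): 5 + 1 = 6
  Event 7 (sale 23): sell min(23,6)=6. stock: 6 - 6 = 0. total_sold = 54
  Event 8 (sale 8): sell min(8,0)=0. stock: 0 - 0 = 0. total_sold = 54
  Event 9 (sale 24): sell min(24,0)=0. stock: 0 - 0 = 0. total_sold = 54
  Event 10 (sale 6): sell min(6,0)=0. stock: 0 - 0 = 0. total_sold = 54
  Event 11 (sale 6): sell min(6,0)=0. stock: 0 - 0 = 0. total_sold = 54
  Event 12 (adjust -9): 0 + -9 = 0 (clamped to 0)
Final: stock = 0, total_sold = 54

Checking against threshold 5:
  After event 1: stock=49 > 5
  After event 2: stock=34 > 5
  After event 3: stock=33 > 5
  After event 4: stock=19 > 5
  After event 5: stock=5 <= 5 -> ALERT
  After event 6: stock=6 > 5
  After event 7: stock=0 <= 5 -> ALERT
  After event 8: stock=0 <= 5 -> ALERT
  After event 9: stock=0 <= 5 -> ALERT
  After event 10: stock=0 <= 5 -> ALERT
  After event 11: stock=0 <= 5 -> ALERT
  After event 12: stock=0 <= 5 -> ALERT
Alert events: [5, 7, 8, 9, 10, 11, 12]. Count = 7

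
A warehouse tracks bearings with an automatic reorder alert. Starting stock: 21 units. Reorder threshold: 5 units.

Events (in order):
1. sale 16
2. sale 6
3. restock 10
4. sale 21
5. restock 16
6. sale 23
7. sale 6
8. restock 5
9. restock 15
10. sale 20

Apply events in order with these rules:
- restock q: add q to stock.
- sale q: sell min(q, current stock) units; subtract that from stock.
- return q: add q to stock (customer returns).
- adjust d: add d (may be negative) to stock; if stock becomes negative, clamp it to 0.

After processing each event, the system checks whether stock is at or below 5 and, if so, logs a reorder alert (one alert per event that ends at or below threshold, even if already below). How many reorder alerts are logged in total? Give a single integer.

Processing events:
Start: stock = 21
  Event 1 (sale 16): sell min(16,21)=16. stock: 21 - 16 = 5. total_sold = 16
  Event 2 (sale 6): sell min(6,5)=5. stock: 5 - 5 = 0. total_sold = 21
  Event 3 (restock 10): 0 + 10 = 10
  Event 4 (sale 21): sell min(21,10)=10. stock: 10 - 10 = 0. total_sold = 31
  Event 5 (restock 16): 0 + 16 = 16
  Event 6 (sale 23): sell min(23,16)=16. stock: 16 - 16 = 0. total_sold = 47
  Event 7 (sale 6): sell min(6,0)=0. stock: 0 - 0 = 0. total_sold = 47
  Event 8 (restock 5): 0 + 5 = 5
  Event 9 (restock 15): 5 + 15 = 20
  Event 10 (sale 20): sell min(20,20)=20. stock: 20 - 20 = 0. total_sold = 67
Final: stock = 0, total_sold = 67

Checking against threshold 5:
  After event 1: stock=5 <= 5 -> ALERT
  After event 2: stock=0 <= 5 -> ALERT
  After event 3: stock=10 > 5
  After event 4: stock=0 <= 5 -> ALERT
  After event 5: stock=16 > 5
  After event 6: stock=0 <= 5 -> ALERT
  After event 7: stock=0 <= 5 -> ALERT
  After event 8: stock=5 <= 5 -> ALERT
  After event 9: stock=20 > 5
  After event 10: stock=0 <= 5 -> ALERT
Alert events: [1, 2, 4, 6, 7, 8, 10]. Count = 7

Answer: 7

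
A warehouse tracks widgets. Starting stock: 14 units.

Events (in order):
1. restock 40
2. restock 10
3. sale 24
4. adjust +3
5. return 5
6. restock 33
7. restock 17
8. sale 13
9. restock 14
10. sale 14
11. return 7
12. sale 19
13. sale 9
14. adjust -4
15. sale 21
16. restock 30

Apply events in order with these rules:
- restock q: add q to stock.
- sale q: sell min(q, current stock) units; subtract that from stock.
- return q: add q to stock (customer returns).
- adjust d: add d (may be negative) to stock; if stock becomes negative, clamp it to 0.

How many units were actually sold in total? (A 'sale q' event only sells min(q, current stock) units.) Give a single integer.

Processing events:
Start: stock = 14
  Event 1 (restock 40): 14 + 40 = 54
  Event 2 (restock 10): 54 + 10 = 64
  Event 3 (sale 24): sell min(24,64)=24. stock: 64 - 24 = 40. total_sold = 24
  Event 4 (adjust +3): 40 + 3 = 43
  Event 5 (return 5): 43 + 5 = 48
  Event 6 (restock 33): 48 + 33 = 81
  Event 7 (restock 17): 81 + 17 = 98
  Event 8 (sale 13): sell min(13,98)=13. stock: 98 - 13 = 85. total_sold = 37
  Event 9 (restock 14): 85 + 14 = 99
  Event 10 (sale 14): sell min(14,99)=14. stock: 99 - 14 = 85. total_sold = 51
  Event 11 (return 7): 85 + 7 = 92
  Event 12 (sale 19): sell min(19,92)=19. stock: 92 - 19 = 73. total_sold = 70
  Event 13 (sale 9): sell min(9,73)=9. stock: 73 - 9 = 64. total_sold = 79
  Event 14 (adjust -4): 64 + -4 = 60
  Event 15 (sale 21): sell min(21,60)=21. stock: 60 - 21 = 39. total_sold = 100
  Event 16 (restock 30): 39 + 30 = 69
Final: stock = 69, total_sold = 100

Answer: 100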